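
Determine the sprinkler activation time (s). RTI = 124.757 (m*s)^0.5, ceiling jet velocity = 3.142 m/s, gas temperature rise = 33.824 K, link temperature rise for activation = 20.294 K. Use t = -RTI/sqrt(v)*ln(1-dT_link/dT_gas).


dT_link/dT_gas = 0.59999
ln(1 - 0.59999) = -0.91626
t = -124.757 / sqrt(3.142) * -0.91626 = 64.488 s

64.488 s


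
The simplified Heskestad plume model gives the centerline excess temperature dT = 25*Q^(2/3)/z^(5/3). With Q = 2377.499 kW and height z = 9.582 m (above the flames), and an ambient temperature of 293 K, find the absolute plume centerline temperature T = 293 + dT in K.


Q^(2/3) = 178.13
z^(5/3) = 43.228
dT = 25 * 178.13 / 43.228 = 103.02 K
T = 293 + 103.02 = 396.02 K

396.02 K


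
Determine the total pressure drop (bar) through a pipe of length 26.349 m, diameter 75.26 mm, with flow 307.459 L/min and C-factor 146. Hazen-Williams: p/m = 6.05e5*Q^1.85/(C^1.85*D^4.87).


Q^1.85 = 40032
C^1.85 = 10094
D^4.87 = 1.3768e+09
p/m = 0.0017428 bar/m
p_total = 0.0017428 * 26.349 = 0.045920 bar

0.045920 bar


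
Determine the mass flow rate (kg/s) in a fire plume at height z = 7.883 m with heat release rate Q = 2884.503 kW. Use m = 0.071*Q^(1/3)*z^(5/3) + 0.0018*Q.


Q^(1/3) = 14.235
z^(5/3) = 31.224
First term = 0.071 * 14.235 * 31.224 = 31.557
Second term = 0.0018 * 2884.503 = 5.1921
m = 36.750 kg/s

36.750 kg/s


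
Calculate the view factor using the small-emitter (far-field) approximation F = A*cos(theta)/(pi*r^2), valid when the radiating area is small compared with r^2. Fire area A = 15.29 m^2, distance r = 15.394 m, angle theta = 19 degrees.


cos(19 deg) = 0.94552
pi*r^2 = 744.48
F = 15.29 * 0.94552 / 744.48 = 0.019419

0.019419


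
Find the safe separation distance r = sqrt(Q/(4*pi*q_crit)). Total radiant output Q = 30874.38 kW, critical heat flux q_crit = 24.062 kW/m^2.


4*pi*q_crit = 302.37
Q/(4*pi*q_crit) = 102.11
r = sqrt(102.11) = 10.105 m

10.105 m


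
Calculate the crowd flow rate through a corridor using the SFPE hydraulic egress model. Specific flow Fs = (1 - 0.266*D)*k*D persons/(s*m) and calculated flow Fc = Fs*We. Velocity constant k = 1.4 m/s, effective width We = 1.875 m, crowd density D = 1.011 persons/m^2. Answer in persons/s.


1 - 0.266*D = 1 - 0.266*1.011 = 0.73107
Fs = 0.73107 * 1.4 * 1.011 = 1.0348 persons/(s*m)
Fc = 1.0348 * 1.875 = 1.9402 persons/s

1.9402 persons/s


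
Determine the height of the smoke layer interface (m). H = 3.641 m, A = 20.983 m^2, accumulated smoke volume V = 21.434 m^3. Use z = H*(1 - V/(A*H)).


V/(A*H) = 0.28055
1 - 0.28055 = 0.71945
z = 3.641 * 0.71945 = 2.6195 m

2.6195 m


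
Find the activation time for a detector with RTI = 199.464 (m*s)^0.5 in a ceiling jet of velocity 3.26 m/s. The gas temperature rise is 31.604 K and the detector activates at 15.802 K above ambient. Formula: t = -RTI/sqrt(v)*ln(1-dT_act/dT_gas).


dT_act/dT_gas = 0.5
ln(1 - 0.5) = -0.69315
t = -199.464 / sqrt(3.26) * -0.69315 = 76.574 s

76.574 s


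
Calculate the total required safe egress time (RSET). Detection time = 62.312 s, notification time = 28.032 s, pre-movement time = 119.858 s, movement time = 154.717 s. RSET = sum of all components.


Total = 62.312 + 28.032 + 119.858 + 154.717 = 364.919 s

364.919 s


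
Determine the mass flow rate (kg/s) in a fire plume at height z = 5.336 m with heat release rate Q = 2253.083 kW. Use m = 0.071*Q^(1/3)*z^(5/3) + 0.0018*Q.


Q^(1/3) = 13.110
z^(5/3) = 16.294
First term = 0.071 * 13.110 * 16.294 = 15.166
Second term = 0.0018 * 2253.083 = 4.0555
m = 19.222 kg/s

19.222 kg/s


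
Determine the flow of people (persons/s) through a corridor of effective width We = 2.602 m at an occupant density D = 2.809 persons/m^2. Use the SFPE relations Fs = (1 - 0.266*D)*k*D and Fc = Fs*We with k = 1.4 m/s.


1 - 0.266*D = 1 - 0.266*2.809 = 0.25281
Fs = 0.25281 * 1.4 * 2.809 = 0.99418 persons/(s*m)
Fc = 0.99418 * 2.602 = 2.5869 persons/s

2.5869 persons/s


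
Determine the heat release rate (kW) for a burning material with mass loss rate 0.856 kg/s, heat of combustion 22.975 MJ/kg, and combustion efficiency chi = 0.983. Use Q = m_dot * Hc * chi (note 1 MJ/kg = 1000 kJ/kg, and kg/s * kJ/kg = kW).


Hc = 22.975 MJ/kg = 22.975 * 1000 kJ/kg = 22975 kJ/kg
Q = 0.856 kg/s * 22975 kJ/kg * 0.983 = 19332 kW

19332 kW


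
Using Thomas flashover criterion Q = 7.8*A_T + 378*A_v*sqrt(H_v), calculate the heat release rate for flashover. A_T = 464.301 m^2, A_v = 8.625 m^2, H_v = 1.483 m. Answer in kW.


7.8*A_T = 3621.5
sqrt(H_v) = 1.2178
378*A_v*sqrt(H_v) = 3970.3
Q = 3621.5 + 3970.3 = 7591.8 kW

7591.8 kW


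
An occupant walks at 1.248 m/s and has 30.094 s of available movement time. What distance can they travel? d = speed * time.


d = 1.248 * 30.094 = 37.557 m

37.557 m


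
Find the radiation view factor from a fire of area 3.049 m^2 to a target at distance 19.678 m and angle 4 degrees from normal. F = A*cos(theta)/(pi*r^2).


cos(4 deg) = 0.99756
pi*r^2 = 1216.5
F = 3.049 * 0.99756 / 1216.5 = 0.0025003

0.0025003


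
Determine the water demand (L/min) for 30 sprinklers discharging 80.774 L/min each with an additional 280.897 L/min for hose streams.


Sprinkler demand = 30 * 80.774 = 2423.22 L/min
Total = 2423.22 + 280.897 = 2704.117 L/min

2704.117 L/min


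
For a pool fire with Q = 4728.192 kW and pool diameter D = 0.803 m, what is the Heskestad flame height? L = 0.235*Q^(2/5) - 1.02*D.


Q^(2/5) = 29.504
0.235 * Q^(2/5) = 6.9334
1.02 * D = 0.81906
L = 6.1143 m

6.1143 m


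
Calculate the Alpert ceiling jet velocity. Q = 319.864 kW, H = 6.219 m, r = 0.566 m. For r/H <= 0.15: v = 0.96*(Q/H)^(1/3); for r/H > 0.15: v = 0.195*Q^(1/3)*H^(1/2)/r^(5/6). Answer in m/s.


r/H = 0.566 / 6.219 = 0.091011
r/H <= 0.15, so v = 0.96*(Q/H)^(1/3)
Q/H = 51.433
(Q/H)^(1/3) = 3.7189
v = 0.96 * 3.7189 = 3.5701 m/s

3.5701 m/s


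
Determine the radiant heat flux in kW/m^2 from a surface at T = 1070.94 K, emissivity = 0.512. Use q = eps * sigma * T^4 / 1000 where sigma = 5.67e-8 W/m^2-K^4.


T^4 = 1.3154e+12
q = 0.512 * 5.67e-8 * 1.3154e+12 / 1000 = 38.187 kW/m^2

38.187 kW/m^2


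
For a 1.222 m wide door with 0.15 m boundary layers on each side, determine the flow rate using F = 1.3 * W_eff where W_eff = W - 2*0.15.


W_eff = 1.222 - 0.30 = 0.922 m
F = 1.3 * 0.922 = 1.1986 persons/s

1.1986 persons/s


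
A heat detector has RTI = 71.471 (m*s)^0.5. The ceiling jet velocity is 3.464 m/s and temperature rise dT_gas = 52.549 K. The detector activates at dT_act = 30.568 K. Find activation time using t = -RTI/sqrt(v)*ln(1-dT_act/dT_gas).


dT_act/dT_gas = 0.58170
ln(1 - 0.58170) = -0.87157
t = -71.471 / sqrt(3.464) * -0.87157 = 33.469 s

33.469 s


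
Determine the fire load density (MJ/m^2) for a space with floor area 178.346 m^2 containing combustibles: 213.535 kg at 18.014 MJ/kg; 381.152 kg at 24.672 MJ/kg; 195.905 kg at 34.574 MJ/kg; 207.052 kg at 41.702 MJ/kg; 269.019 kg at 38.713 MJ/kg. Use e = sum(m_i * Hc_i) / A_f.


Total energy = 213.535*18.014 + 381.152*24.672 + 195.905*34.574 + 207.052*41.702 + 269.019*38.713
= 3846.619 + 9403.782 + 6773.219 + 8634.483 + 10414.53
= 39072.64 MJ
e = 39072.64 / 178.346 = 219.08 MJ/m^2

219.08 MJ/m^2


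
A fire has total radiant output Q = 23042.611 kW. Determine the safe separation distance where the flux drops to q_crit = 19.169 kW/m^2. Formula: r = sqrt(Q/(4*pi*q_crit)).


4*pi*q_crit = 240.88
Q/(4*pi*q_crit) = 95.658
r = sqrt(95.658) = 9.7805 m

9.7805 m


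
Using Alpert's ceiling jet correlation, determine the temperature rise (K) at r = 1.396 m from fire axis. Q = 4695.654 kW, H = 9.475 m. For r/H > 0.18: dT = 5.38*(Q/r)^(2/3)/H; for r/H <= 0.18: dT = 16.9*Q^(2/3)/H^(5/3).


r/H = 1.396 / 9.475 = 0.14734
r/H <= 0.18, so dT = 16.9*Q^(2/3)/H^(5/3)
Q^(2/3) = 280.41
H^(5/3) = 42.426
dT = 16.9 * 280.41 / 42.426 = 111.70 K

111.70 K


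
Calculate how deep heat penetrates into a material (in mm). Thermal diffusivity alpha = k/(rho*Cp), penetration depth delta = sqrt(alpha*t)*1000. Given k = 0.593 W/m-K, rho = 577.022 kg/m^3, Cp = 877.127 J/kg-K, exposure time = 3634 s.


alpha = 0.593 / (577.022 * 877.127) = 1.1717e-06 m^2/s
alpha * t = 0.0042578
delta = sqrt(0.0042578) * 1000 = 65.252 mm

65.252 mm


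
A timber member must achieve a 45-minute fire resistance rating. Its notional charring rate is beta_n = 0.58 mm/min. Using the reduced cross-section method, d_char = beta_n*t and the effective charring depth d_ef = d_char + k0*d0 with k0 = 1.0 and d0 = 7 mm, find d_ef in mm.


d_char = 0.58 * 45 = 26.1 mm
d_ef = 26.1 + 1.0*7 = 33.1 mm

33.1 mm


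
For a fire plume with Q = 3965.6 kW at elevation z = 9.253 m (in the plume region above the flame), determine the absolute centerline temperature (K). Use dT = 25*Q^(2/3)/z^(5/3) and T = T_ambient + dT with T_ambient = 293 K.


Q^(2/3) = 250.54
z^(5/3) = 40.782
dT = 25 * 250.54 / 40.782 = 153.58 K
T = 293 + 153.58 = 446.58 K

446.58 K


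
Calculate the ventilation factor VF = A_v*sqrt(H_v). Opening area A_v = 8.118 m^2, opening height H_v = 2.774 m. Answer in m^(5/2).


sqrt(H_v) = 1.6655
VF = 8.118 * 1.6655 = 13.521 m^(5/2)

13.521 m^(5/2)


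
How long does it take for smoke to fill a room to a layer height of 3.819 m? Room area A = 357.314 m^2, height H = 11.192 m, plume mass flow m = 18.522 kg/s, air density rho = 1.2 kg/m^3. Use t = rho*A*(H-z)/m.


H - z = 7.373 m
t = 1.2 * 357.314 * 7.373 / 18.522 = 170.68 s

170.68 s


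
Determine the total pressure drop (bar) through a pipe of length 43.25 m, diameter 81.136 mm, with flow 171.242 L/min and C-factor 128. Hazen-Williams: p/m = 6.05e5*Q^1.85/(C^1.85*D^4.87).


Q^1.85 = 13557
C^1.85 = 7913.0
D^4.87 = 1.9855e+09
p/m = 0.00052207 bar/m
p_total = 0.00052207 * 43.25 = 0.022579 bar

0.022579 bar


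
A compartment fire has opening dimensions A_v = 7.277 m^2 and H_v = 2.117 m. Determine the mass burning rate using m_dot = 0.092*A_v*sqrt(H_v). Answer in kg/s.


sqrt(H_v) = 1.4550
m_dot = 0.092 * 7.277 * 1.4550 = 0.97409 kg/s

0.97409 kg/s


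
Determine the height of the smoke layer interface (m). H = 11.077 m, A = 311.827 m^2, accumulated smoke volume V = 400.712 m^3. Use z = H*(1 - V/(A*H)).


V/(A*H) = 0.11601
1 - 0.11601 = 0.88399
z = 11.077 * 0.88399 = 9.7920 m

9.7920 m


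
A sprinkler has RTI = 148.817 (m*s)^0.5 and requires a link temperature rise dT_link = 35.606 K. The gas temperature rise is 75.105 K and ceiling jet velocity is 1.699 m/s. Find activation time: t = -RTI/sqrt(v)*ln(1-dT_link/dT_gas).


dT_link/dT_gas = 0.47408
ln(1 - 0.47408) = -0.64261
t = -148.817 / sqrt(1.699) * -0.64261 = 73.368 s

73.368 s


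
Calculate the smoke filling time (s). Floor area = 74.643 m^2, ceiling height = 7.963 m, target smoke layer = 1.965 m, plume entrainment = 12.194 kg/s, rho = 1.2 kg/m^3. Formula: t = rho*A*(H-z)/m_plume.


H - z = 5.998 m
t = 1.2 * 74.643 * 5.998 / 12.194 = 44.059 s

44.059 s


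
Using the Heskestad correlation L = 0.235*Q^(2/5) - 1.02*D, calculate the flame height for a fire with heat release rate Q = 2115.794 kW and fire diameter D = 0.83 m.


Q^(2/5) = 21.389
0.235 * Q^(2/5) = 5.0264
1.02 * D = 0.84660
L = 4.1798 m

4.1798 m


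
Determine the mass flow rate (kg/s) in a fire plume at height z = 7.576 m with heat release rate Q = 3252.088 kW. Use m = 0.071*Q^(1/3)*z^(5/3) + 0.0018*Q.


Q^(1/3) = 14.816
z^(5/3) = 29.224
First term = 0.071 * 14.816 * 29.224 = 30.741
Second term = 0.0018 * 3252.088 = 5.8538
m = 36.594 kg/s

36.594 kg/s


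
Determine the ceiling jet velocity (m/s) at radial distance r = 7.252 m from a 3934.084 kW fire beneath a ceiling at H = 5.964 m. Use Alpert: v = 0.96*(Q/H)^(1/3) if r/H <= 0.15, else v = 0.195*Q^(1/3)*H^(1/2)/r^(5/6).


r/H = 7.252 / 5.964 = 1.2160
r/H > 0.15, so v = 0.195*Q^(1/3)*H^(1/2)/r^(5/6)
Q^(1/3) = 15.786
H^(1/2) = 2.4421
r^(5/6) = 5.2125
v = 0.195 * 15.786 * 2.4421 / 5.2125 = 1.4422 m/s

1.4422 m/s


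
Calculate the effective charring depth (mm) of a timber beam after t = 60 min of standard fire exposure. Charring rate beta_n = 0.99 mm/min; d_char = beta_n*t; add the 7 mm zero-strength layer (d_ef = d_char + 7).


d_char = 0.99 * 60 = 59.4 mm
d_ef = 59.4 + 1.0*7 = 66.4 mm

66.4 mm


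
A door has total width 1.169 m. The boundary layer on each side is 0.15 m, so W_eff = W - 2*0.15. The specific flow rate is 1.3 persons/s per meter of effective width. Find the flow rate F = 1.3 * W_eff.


W_eff = 1.169 - 0.30 = 0.869 m
F = 1.3 * 0.869 = 1.1297 persons/s

1.1297 persons/s


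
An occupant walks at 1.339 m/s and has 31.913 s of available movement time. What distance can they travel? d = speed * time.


d = 1.339 * 31.913 = 42.732 m

42.732 m


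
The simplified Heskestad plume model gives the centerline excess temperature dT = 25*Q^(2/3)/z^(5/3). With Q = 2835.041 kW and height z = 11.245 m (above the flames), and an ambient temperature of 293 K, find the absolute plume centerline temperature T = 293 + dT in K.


Q^(2/3) = 200.31
z^(5/3) = 56.442
dT = 25 * 200.31 / 56.442 = 88.725 K
T = 293 + 88.725 = 381.73 K

381.73 K


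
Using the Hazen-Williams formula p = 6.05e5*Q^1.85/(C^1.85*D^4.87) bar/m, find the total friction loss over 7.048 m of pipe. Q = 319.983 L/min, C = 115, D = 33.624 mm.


Q^1.85 = 43101
C^1.85 = 6490.7
D^4.87 = 2.7213e+07
p/m = 0.14763 bar/m
p_total = 0.14763 * 7.048 = 1.0405 bar

1.0405 bar


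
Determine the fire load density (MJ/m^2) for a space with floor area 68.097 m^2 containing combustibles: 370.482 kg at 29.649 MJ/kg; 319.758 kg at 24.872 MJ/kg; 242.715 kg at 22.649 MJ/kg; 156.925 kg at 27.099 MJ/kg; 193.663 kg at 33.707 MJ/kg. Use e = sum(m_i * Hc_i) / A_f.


Total energy = 370.482*29.649 + 319.758*24.872 + 242.715*22.649 + 156.925*27.099 + 193.663*33.707
= 10984.42 + 7953.021 + 5497.252 + 4252.511 + 6527.799
= 35215.00 MJ
e = 35215.00 / 68.097 = 517.13 MJ/m^2

517.13 MJ/m^2


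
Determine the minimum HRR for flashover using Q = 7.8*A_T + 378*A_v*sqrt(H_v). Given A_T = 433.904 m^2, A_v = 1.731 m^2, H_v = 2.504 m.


7.8*A_T = 3384.5
sqrt(H_v) = 1.5824
378*A_v*sqrt(H_v) = 1035.4
Q = 3384.5 + 1035.4 = 4419.8 kW

4419.8 kW


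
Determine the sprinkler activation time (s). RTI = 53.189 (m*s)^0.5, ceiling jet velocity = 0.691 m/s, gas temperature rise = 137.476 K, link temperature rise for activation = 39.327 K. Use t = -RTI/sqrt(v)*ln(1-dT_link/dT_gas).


dT_link/dT_gas = 0.28606
ln(1 - 0.28606) = -0.33696
t = -53.189 / sqrt(0.691) * -0.33696 = 21.561 s

21.561 s


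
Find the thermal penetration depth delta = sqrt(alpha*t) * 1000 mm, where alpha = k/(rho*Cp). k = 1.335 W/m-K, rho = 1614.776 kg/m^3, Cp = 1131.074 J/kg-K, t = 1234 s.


alpha = 1.335 / (1614.776 * 1131.074) = 7.3093e-07 m^2/s
alpha * t = 0.00090197
delta = sqrt(0.00090197) * 1000 = 30.033 mm

30.033 mm


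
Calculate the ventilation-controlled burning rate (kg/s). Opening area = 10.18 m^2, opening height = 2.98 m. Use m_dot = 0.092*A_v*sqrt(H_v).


sqrt(H_v) = 1.7263
m_dot = 0.092 * 10.18 * 1.7263 = 1.6168 kg/s

1.6168 kg/s


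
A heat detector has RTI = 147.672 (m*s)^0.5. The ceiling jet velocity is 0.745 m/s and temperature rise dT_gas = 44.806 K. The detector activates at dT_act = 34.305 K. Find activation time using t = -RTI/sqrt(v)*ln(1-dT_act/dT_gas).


dT_act/dT_gas = 0.76563
ln(1 - 0.76563) = -1.4509
t = -147.672 / sqrt(0.745) * -1.4509 = 248.23 s

248.23 s


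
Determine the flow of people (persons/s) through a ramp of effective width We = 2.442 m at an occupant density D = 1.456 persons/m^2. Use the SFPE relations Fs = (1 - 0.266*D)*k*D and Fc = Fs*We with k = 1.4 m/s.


1 - 0.266*D = 1 - 0.266*1.456 = 0.61270
Fs = 0.61270 * 1.4 * 1.456 = 1.2489 persons/(s*m)
Fc = 1.2489 * 2.442 = 3.0499 persons/s

3.0499 persons/s


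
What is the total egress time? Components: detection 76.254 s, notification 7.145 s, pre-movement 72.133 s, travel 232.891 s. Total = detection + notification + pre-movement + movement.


Total = 76.254 + 7.145 + 72.133 + 232.891 = 388.423 s

388.423 s


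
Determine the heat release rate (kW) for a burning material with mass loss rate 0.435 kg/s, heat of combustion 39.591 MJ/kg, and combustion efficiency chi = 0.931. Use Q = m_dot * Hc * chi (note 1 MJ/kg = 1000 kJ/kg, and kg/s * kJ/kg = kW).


Hc = 39.591 MJ/kg = 39.591 * 1000 kJ/kg = 39591 kJ/kg
Q = 0.435 kg/s * 39591 kJ/kg * 0.931 = 16034 kW

16034 kW


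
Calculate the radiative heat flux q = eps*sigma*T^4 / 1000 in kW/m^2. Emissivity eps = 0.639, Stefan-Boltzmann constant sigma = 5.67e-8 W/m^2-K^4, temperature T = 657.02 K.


T^4 = 1.8634e+11
q = 0.639 * 5.67e-8 * 1.8634e+11 / 1000 = 6.7515 kW/m^2

6.7515 kW/m^2


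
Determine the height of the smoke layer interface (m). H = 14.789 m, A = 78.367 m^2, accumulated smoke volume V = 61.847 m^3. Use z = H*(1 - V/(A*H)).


V/(A*H) = 0.053364
1 - 0.053364 = 0.94664
z = 14.789 * 0.94664 = 14.000 m

14.000 m


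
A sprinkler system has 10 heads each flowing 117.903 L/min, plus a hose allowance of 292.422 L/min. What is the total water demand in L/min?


Sprinkler demand = 10 * 117.903 = 1179.03 L/min
Total = 1179.03 + 292.422 = 1471.452 L/min

1471.452 L/min


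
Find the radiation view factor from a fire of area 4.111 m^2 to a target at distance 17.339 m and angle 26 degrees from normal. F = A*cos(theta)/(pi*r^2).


cos(26 deg) = 0.89879
pi*r^2 = 944.49
F = 4.111 * 0.89879 / 944.49 = 0.0039121

0.0039121


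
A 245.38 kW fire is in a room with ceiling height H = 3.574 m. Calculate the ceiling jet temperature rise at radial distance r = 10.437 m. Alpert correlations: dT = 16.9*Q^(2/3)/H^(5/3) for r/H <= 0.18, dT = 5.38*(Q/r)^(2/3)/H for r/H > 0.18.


r/H = 10.437 / 3.574 = 2.9203
r/H > 0.18, so dT = 5.38*(Q/r)^(2/3)/H
Q/r = 23.511
(Q/r)^(2/3) = 8.2068
dT = 5.38 * 8.2068 / 3.574 = 12.354 K

12.354 K


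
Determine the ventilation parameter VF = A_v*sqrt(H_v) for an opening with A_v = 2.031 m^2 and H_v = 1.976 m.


sqrt(H_v) = 1.4057
VF = 2.031 * 1.4057 = 2.8550 m^(5/2)

2.8550 m^(5/2)


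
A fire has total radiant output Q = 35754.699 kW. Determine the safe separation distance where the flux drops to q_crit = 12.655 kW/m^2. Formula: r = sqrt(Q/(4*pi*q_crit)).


4*pi*q_crit = 159.03
Q/(4*pi*q_crit) = 224.83
r = sqrt(224.83) = 14.994 m

14.994 m


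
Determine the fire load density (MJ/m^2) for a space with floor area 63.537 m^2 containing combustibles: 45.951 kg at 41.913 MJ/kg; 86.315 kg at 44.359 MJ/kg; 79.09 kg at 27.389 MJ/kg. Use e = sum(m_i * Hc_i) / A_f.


Total energy = 45.951*41.913 + 86.315*44.359 + 79.09*27.389
= 1925.944 + 3828.847 + 2166.196
= 7920.987 MJ
e = 7920.987 / 63.537 = 124.67 MJ/m^2

124.67 MJ/m^2


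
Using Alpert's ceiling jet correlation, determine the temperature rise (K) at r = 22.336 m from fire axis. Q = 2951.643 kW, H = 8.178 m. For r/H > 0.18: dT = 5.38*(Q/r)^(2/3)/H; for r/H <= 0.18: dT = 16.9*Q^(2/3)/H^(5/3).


r/H = 22.336 / 8.178 = 2.7312
r/H > 0.18, so dT = 5.38*(Q/r)^(2/3)/H
Q/r = 132.15
(Q/r)^(2/3) = 25.944
dT = 5.38 * 25.944 / 8.178 = 17.068 K

17.068 K


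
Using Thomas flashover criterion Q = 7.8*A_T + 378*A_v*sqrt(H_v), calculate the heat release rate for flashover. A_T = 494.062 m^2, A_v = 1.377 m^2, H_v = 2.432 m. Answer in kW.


7.8*A_T = 3853.7
sqrt(H_v) = 1.5595
378*A_v*sqrt(H_v) = 811.72
Q = 3853.7 + 811.72 = 4665.4 kW

4665.4 kW


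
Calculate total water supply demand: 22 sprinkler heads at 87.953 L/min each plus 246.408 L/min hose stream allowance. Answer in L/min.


Sprinkler demand = 22 * 87.953 = 1934.966 L/min
Total = 1934.966 + 246.408 = 2181.374 L/min

2181.374 L/min


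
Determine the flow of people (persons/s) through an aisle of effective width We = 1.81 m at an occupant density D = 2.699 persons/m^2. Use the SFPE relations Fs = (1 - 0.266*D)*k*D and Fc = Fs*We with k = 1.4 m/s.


1 - 0.266*D = 1 - 0.266*2.699 = 0.28207
Fs = 0.28207 * 1.4 * 2.699 = 1.0658 persons/(s*m)
Fc = 1.0658 * 1.81 = 1.9291 persons/s

1.9291 persons/s


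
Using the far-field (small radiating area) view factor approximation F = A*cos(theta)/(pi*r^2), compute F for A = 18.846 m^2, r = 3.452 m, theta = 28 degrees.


cos(28 deg) = 0.88295
pi*r^2 = 37.436
F = 18.846 * 0.88295 / 37.436 = 0.44449

0.44449


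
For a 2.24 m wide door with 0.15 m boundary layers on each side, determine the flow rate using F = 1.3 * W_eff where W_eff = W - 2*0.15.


W_eff = 2.24 - 0.30 = 1.94 m
F = 1.3 * 1.94 = 2.522 persons/s

2.522 persons/s


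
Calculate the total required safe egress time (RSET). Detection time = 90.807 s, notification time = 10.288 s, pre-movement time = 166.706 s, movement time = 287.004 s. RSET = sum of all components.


Total = 90.807 + 10.288 + 166.706 + 287.004 = 554.805 s

554.805 s


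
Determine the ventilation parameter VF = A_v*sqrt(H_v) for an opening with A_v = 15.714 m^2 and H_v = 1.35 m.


sqrt(H_v) = 1.1619
VF = 15.714 * 1.1619 = 18.258 m^(5/2)

18.258 m^(5/2)


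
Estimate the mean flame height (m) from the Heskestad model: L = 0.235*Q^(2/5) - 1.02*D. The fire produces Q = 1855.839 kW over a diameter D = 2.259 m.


Q^(2/5) = 20.296
0.235 * Q^(2/5) = 4.7696
1.02 * D = 2.3042
L = 2.4654 m

2.4654 m


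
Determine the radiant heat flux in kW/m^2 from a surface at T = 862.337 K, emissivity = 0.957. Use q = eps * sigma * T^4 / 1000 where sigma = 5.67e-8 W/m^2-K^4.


T^4 = 5.5298e+11
q = 0.957 * 5.67e-8 * 5.5298e+11 / 1000 = 30.006 kW/m^2

30.006 kW/m^2


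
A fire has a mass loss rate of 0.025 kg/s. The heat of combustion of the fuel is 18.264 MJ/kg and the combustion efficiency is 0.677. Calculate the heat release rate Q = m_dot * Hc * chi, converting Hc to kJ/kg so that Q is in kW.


Hc = 18.264 MJ/kg = 18.264 * 1000 kJ/kg = 18264 kJ/kg
Q = 0.025 kg/s * 18264 kJ/kg * 0.677 = 309.12 kW

309.12 kW


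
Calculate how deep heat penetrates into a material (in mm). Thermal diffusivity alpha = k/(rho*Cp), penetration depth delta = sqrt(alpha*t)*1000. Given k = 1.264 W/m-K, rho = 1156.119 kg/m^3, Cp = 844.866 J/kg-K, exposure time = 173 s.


alpha = 1.264 / (1156.119 * 844.866) = 1.2941e-06 m^2/s
alpha * t = 0.00022387
delta = sqrt(0.00022387) * 1000 = 14.962 mm

14.962 mm


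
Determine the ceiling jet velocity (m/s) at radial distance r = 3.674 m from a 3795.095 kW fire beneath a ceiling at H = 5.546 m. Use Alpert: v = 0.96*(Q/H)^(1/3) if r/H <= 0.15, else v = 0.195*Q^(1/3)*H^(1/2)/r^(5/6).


r/H = 3.674 / 5.546 = 0.66246
r/H > 0.15, so v = 0.195*Q^(1/3)*H^(1/2)/r^(5/6)
Q^(1/3) = 15.598
H^(1/2) = 2.3550
r^(5/6) = 2.9577
v = 0.195 * 15.598 * 2.3550 / 2.9577 = 2.4219 m/s

2.4219 m/s


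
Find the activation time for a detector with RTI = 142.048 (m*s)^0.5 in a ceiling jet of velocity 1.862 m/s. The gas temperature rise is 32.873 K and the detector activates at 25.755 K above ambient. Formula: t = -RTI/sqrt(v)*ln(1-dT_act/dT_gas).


dT_act/dT_gas = 0.78347
ln(1 - 0.78347) = -1.5300
t = -142.048 / sqrt(1.862) * -1.5300 = 159.27 s

159.27 s


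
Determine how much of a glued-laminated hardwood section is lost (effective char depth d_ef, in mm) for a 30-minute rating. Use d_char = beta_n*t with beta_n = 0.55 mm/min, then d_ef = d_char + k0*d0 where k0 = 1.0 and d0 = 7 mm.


d_char = 0.55 * 30 = 16.5 mm
d_ef = 16.5 + 1.0*7 = 23.5 mm

23.5 mm


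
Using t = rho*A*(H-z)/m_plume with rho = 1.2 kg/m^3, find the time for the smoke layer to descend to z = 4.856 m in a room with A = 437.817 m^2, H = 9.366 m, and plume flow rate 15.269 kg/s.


H - z = 4.51 m
t = 1.2 * 437.817 * 4.51 / 15.269 = 155.18 s

155.18 s


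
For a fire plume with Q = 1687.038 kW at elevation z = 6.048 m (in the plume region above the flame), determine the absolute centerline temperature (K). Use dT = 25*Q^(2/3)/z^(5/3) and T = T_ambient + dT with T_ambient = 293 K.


Q^(2/3) = 141.72
z^(5/3) = 20.076
dT = 25 * 141.72 / 20.076 = 176.47 K
T = 293 + 176.47 = 469.47 K

469.47 K


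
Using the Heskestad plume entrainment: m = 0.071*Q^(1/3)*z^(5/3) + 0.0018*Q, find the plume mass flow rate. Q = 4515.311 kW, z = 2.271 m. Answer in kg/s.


Q^(1/3) = 16.528
z^(5/3) = 3.9237
First term = 0.071 * 16.528 * 3.9237 = 4.6045
Second term = 0.0018 * 4515.311 = 8.1276
m = 12.732 kg/s

12.732 kg/s


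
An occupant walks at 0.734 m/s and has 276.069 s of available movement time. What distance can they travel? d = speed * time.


d = 0.734 * 276.069 = 202.63 m

202.63 m


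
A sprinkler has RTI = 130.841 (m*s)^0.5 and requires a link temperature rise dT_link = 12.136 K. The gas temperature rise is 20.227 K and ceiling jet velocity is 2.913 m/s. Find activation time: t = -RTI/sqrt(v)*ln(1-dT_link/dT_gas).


dT_link/dT_gas = 0.59999
ln(1 - 0.59999) = -0.91627
t = -130.841 / sqrt(2.913) * -0.91627 = 70.242 s

70.242 s


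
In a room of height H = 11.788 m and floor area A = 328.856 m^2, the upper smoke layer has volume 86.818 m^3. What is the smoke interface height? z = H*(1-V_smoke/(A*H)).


V/(A*H) = 0.022396
1 - 0.022396 = 0.97760
z = 11.788 * 0.97760 = 11.524 m

11.524 m


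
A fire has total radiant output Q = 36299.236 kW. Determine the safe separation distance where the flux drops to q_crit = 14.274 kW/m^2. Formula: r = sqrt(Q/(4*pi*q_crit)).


4*pi*q_crit = 179.37
Q/(4*pi*q_crit) = 202.37
r = sqrt(202.37) = 14.226 m

14.226 m


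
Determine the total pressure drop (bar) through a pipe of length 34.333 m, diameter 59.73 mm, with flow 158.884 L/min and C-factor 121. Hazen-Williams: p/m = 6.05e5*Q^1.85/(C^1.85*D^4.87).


Q^1.85 = 11803
C^1.85 = 7131.0
D^4.87 = 4.4674e+08
p/m = 0.0022415 bar/m
p_total = 0.0022415 * 34.333 = 0.076958 bar

0.076958 bar


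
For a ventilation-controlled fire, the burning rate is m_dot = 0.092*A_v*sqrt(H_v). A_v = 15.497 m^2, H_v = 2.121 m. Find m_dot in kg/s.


sqrt(H_v) = 1.4564
m_dot = 0.092 * 15.497 * 1.4564 = 2.0764 kg/s

2.0764 kg/s


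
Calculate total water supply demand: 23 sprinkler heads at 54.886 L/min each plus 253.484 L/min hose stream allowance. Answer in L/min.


Sprinkler demand = 23 * 54.886 = 1262.378 L/min
Total = 1262.378 + 253.484 = 1515.862 L/min

1515.862 L/min


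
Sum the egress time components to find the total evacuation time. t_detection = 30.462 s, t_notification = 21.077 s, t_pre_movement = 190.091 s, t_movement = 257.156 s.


Total = 30.462 + 21.077 + 190.091 + 257.156 = 498.786 s

498.786 s


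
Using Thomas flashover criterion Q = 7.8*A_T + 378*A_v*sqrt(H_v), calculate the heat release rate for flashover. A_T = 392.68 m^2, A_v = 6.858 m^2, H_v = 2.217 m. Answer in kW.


7.8*A_T = 3062.904
sqrt(H_v) = 1.4890
378*A_v*sqrt(H_v) = 3859.9
Q = 3062.904 + 3859.9 = 6922.8 kW

6922.8 kW


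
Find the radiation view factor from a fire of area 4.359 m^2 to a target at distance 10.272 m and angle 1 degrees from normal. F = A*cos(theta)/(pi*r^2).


cos(1 deg) = 0.99985
pi*r^2 = 331.48
F = 4.359 * 0.99985 / 331.48 = 0.013148

0.013148


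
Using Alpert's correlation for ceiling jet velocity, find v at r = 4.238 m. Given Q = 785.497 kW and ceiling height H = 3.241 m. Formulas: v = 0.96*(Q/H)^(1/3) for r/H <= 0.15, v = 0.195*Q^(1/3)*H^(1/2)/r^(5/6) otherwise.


r/H = 4.238 / 3.241 = 1.3076
r/H > 0.15, so v = 0.195*Q^(1/3)*H^(1/2)/r^(5/6)
Q^(1/3) = 9.2267
H^(1/2) = 1.8003
r^(5/6) = 3.3315
v = 0.195 * 9.2267 * 1.8003 / 3.3315 = 0.97227 m/s

0.97227 m/s


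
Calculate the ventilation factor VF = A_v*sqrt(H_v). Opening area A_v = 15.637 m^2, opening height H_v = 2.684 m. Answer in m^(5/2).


sqrt(H_v) = 1.6383
VF = 15.637 * 1.6383 = 25.618 m^(5/2)

25.618 m^(5/2)


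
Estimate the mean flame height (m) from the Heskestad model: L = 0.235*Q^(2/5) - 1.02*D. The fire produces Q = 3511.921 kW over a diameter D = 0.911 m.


Q^(2/5) = 26.195
0.235 * Q^(2/5) = 6.1558
1.02 * D = 0.92922
L = 5.2266 m

5.2266 m


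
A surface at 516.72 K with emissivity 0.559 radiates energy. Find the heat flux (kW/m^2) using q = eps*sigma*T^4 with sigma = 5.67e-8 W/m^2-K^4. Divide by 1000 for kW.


T^4 = 7.1289e+10
q = 0.559 * 5.67e-8 * 7.1289e+10 / 1000 = 2.2595 kW/m^2

2.2595 kW/m^2


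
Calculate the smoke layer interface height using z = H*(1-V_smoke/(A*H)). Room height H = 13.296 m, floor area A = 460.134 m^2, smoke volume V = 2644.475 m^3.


V/(A*H) = 0.43225
1 - 0.43225 = 0.56775
z = 13.296 * 0.56775 = 7.5488 m

7.5488 m


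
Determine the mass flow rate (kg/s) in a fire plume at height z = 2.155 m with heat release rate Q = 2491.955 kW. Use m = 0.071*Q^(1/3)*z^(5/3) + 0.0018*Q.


Q^(1/3) = 13.558
z^(5/3) = 3.5954
First term = 0.071 * 13.558 * 3.5954 = 3.4609
Second term = 0.0018 * 2491.955 = 4.4855
m = 7.9464 kg/s

7.9464 kg/s


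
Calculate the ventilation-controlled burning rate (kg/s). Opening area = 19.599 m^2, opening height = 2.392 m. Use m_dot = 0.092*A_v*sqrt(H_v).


sqrt(H_v) = 1.5466
m_dot = 0.092 * 19.599 * 1.5466 = 2.7887 kg/s

2.7887 kg/s


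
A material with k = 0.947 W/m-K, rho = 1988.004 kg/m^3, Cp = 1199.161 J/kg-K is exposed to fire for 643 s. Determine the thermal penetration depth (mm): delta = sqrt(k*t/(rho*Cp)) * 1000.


alpha = 0.947 / (1988.004 * 1199.161) = 3.9724e-07 m^2/s
alpha * t = 0.00025543
delta = sqrt(0.00025543) * 1000 = 15.982 mm

15.982 mm


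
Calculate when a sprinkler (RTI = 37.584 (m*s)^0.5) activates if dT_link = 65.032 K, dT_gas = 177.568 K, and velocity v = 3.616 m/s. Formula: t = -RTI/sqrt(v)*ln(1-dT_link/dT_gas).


dT_link/dT_gas = 0.36624
ln(1 - 0.36624) = -0.45608
t = -37.584 / sqrt(3.616) * -0.45608 = 9.0143 s

9.0143 s


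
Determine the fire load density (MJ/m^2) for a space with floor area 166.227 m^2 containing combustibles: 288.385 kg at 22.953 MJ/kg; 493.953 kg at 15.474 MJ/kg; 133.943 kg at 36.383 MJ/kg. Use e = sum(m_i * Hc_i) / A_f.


Total energy = 288.385*22.953 + 493.953*15.474 + 133.943*36.383
= 6619.301 + 7643.429 + 4873.248
= 19135.98 MJ
e = 19135.98 / 166.227 = 115.12 MJ/m^2

115.12 MJ/m^2


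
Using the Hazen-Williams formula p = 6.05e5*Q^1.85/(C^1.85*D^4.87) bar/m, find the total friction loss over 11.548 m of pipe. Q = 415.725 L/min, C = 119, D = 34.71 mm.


Q^1.85 = 69951
C^1.85 = 6914.5
D^4.87 = 3.1770e+07
p/m = 0.19265 bar/m
p_total = 0.19265 * 11.548 = 2.2247 bar

2.2247 bar


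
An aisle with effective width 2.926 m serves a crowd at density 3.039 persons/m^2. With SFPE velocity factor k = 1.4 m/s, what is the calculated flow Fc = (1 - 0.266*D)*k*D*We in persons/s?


1 - 0.266*D = 1 - 0.266*3.039 = 0.19163
Fs = 0.19163 * 1.4 * 3.039 = 0.81529 persons/(s*m)
Fc = 0.81529 * 2.926 = 2.3855 persons/s

2.3855 persons/s


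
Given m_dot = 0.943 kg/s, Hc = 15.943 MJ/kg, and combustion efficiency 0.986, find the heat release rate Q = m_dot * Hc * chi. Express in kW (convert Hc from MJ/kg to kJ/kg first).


Hc = 15.943 MJ/kg = 15.943 * 1000 kJ/kg = 15943 kJ/kg
Q = 0.943 kg/s * 15943 kJ/kg * 0.986 = 14824 kW

14824 kW


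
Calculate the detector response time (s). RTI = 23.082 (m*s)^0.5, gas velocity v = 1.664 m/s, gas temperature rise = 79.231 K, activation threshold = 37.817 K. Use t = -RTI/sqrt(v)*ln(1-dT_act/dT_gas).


dT_act/dT_gas = 0.47730
ln(1 - 0.47730) = -0.64875
t = -23.082 / sqrt(1.664) * -0.64875 = 11.608 s

11.608 s


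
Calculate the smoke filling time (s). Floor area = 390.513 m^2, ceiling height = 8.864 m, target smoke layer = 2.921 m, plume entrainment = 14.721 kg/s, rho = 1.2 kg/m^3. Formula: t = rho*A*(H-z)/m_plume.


H - z = 5.943 m
t = 1.2 * 390.513 * 5.943 / 14.721 = 189.18 s

189.18 s


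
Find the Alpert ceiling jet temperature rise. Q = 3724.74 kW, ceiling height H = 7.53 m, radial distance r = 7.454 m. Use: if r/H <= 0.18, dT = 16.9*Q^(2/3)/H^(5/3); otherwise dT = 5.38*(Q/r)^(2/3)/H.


r/H = 7.454 / 7.53 = 0.98991
r/H > 0.18, so dT = 5.38*(Q/r)^(2/3)/H
Q/r = 499.70
(Q/r)^(2/3) = 62.971
dT = 5.38 * 62.971 / 7.53 = 44.991 K

44.991 K


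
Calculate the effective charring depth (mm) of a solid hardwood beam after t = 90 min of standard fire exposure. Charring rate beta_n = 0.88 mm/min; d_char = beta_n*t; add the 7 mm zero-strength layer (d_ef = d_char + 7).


d_char = 0.88 * 90 = 79.2 mm
d_ef = 79.2 + 1.0*7 = 86.2 mm

86.2 mm


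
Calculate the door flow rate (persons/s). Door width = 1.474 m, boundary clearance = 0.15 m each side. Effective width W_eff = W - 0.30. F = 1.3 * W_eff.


W_eff = 1.474 - 0.30 = 1.174 m
F = 1.3 * 1.174 = 1.5262 persons/s

1.5262 persons/s


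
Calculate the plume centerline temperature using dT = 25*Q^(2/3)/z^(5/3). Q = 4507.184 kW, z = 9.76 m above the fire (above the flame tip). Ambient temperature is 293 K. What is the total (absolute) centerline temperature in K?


Q^(2/3) = 272.86
z^(5/3) = 44.574
dT = 25 * 272.86 / 44.574 = 153.04 K
T = 293 + 153.04 = 446.04 K

446.04 K


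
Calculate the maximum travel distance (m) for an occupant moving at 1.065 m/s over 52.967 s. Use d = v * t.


d = 1.065 * 52.967 = 56.410 m

56.410 m


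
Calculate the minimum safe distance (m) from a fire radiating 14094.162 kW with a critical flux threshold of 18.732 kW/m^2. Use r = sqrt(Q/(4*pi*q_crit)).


4*pi*q_crit = 235.39
Q/(4*pi*q_crit) = 59.875
r = sqrt(59.875) = 7.7379 m

7.7379 m


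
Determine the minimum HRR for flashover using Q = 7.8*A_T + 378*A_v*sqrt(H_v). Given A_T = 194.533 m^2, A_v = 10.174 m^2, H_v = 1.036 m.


7.8*A_T = 1517.4
sqrt(H_v) = 1.0178
378*A_v*sqrt(H_v) = 3914.4
Q = 1517.4 + 3914.4 = 5431.7 kW

5431.7 kW


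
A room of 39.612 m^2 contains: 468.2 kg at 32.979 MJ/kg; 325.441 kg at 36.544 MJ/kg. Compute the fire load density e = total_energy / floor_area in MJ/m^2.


Total energy = 468.2*32.979 + 325.441*36.544
= 15440.77 + 11892.92
= 27333.68 MJ
e = 27333.68 / 39.612 = 690.04 MJ/m^2

690.04 MJ/m^2


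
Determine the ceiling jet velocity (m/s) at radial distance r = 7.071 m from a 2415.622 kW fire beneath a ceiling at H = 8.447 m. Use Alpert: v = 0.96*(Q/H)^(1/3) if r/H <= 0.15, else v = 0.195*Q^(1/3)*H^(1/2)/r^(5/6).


r/H = 7.071 / 8.447 = 0.83710
r/H > 0.15, so v = 0.195*Q^(1/3)*H^(1/2)/r^(5/6)
Q^(1/3) = 13.418
H^(1/2) = 2.9064
r^(5/6) = 5.1039
v = 0.195 * 13.418 * 2.9064 / 5.1039 = 1.4899 m/s

1.4899 m/s


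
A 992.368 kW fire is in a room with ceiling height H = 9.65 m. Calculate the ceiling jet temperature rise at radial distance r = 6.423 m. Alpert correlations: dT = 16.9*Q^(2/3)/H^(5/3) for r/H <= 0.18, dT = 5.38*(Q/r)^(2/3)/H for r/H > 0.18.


r/H = 6.423 / 9.65 = 0.66560
r/H > 0.18, so dT = 5.38*(Q/r)^(2/3)/H
Q/r = 154.50
(Q/r)^(2/3) = 28.793
dT = 5.38 * 28.793 / 9.65 = 16.053 K

16.053 K


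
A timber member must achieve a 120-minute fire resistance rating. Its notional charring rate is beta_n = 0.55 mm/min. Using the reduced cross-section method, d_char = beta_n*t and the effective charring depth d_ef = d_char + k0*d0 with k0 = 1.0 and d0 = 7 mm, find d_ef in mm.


d_char = 0.55 * 120 = 66 mm
d_ef = 66 + 1.0*7 = 73 mm

73 mm


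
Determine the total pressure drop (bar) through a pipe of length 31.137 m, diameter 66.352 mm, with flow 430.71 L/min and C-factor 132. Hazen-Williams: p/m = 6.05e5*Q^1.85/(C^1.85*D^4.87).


Q^1.85 = 74687
C^1.85 = 8376.5
D^4.87 = 7.4547e+08
p/m = 0.0072361 bar/m
p_total = 0.0072361 * 31.137 = 0.22531 bar

0.22531 bar


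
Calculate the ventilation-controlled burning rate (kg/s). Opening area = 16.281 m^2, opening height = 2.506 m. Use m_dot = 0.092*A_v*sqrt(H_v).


sqrt(H_v) = 1.5830
m_dot = 0.092 * 16.281 * 1.5830 = 2.3712 kg/s

2.3712 kg/s


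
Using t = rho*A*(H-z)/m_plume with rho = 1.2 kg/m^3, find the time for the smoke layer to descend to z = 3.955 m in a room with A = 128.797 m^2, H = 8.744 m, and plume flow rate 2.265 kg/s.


H - z = 4.789 m
t = 1.2 * 128.797 * 4.789 / 2.265 = 326.79 s

326.79 s


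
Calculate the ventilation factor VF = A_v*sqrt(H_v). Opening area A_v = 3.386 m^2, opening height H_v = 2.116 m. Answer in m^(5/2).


sqrt(H_v) = 1.4546
VF = 3.386 * 1.4546 = 4.9254 m^(5/2)

4.9254 m^(5/2)


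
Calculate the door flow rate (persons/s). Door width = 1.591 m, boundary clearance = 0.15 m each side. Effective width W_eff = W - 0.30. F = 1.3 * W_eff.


W_eff = 1.591 - 0.30 = 1.291 m
F = 1.3 * 1.291 = 1.6783 persons/s

1.6783 persons/s


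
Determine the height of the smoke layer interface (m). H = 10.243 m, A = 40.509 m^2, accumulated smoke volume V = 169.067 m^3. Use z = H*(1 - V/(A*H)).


V/(A*H) = 0.40746
1 - 0.40746 = 0.59254
z = 10.243 * 0.59254 = 6.0694 m

6.0694 m


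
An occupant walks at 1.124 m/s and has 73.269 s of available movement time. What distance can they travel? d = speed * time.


d = 1.124 * 73.269 = 82.354 m

82.354 m


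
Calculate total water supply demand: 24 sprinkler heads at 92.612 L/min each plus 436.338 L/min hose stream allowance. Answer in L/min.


Sprinkler demand = 24 * 92.612 = 2222.688 L/min
Total = 2222.688 + 436.338 = 2659.026 L/min

2659.026 L/min


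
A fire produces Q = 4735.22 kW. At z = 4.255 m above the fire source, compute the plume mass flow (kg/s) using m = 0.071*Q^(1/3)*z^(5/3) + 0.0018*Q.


Q^(1/3) = 16.792
z^(5/3) = 11.173
First term = 0.071 * 16.792 * 11.173 = 13.321
Second term = 0.0018 * 4735.22 = 8.5234
m = 21.844 kg/s

21.844 kg/s


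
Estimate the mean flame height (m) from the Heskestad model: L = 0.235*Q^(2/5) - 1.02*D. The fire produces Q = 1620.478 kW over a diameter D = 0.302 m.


Q^(2/5) = 19.225
0.235 * Q^(2/5) = 4.5178
1.02 * D = 0.30804
L = 4.2097 m

4.2097 m


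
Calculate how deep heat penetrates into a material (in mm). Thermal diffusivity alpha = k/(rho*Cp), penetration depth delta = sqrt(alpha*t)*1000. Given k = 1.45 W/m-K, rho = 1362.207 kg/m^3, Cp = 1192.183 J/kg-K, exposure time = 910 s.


alpha = 1.45 / (1362.207 * 1192.183) = 8.9286e-07 m^2/s
alpha * t = 0.00081250
delta = sqrt(0.00081250) * 1000 = 28.504 mm

28.504 mm


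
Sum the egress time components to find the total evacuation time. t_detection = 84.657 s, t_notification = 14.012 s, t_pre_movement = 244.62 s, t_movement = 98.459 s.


Total = 84.657 + 14.012 + 244.62 + 98.459 = 441.748 s

441.748 s


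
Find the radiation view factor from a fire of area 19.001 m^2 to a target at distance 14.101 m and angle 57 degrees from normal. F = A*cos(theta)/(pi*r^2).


cos(57 deg) = 0.54464
pi*r^2 = 624.67
F = 19.001 * 0.54464 / 624.67 = 0.016567

0.016567


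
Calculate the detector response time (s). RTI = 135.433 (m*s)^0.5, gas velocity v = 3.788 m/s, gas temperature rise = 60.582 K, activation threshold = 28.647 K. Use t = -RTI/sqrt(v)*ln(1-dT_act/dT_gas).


dT_act/dT_gas = 0.47286
ln(1 - 0.47286) = -0.64030
t = -135.433 / sqrt(3.788) * -0.64030 = 44.555 s

44.555 s


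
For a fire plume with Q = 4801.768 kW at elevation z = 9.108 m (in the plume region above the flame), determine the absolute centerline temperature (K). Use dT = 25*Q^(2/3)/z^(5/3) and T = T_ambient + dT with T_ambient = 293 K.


Q^(2/3) = 284.62
z^(5/3) = 39.723
dT = 25 * 284.62 / 39.723 = 179.13 K
T = 293 + 179.13 = 472.13 K

472.13 K


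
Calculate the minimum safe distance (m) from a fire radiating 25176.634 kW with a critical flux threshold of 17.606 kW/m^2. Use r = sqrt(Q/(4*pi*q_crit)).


4*pi*q_crit = 221.24
Q/(4*pi*q_crit) = 113.80
r = sqrt(113.80) = 10.668 m

10.668 m


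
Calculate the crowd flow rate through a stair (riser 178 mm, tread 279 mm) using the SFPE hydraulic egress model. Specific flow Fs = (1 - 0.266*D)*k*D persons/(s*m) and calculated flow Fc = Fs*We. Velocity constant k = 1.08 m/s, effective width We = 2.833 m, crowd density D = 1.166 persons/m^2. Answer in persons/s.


1 - 0.266*D = 1 - 0.266*1.166 = 0.68984
Fs = 0.68984 * 1.08 * 1.166 = 0.86871 persons/(s*m)
Fc = 0.86871 * 2.833 = 2.4610 persons/s

2.4610 persons/s


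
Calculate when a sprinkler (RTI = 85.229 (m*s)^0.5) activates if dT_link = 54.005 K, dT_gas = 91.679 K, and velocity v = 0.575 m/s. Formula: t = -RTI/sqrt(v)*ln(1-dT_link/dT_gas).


dT_link/dT_gas = 0.58907
ln(1 - 0.58907) = -0.88932
t = -85.229 / sqrt(0.575) * -0.88932 = 99.957 s

99.957 s
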